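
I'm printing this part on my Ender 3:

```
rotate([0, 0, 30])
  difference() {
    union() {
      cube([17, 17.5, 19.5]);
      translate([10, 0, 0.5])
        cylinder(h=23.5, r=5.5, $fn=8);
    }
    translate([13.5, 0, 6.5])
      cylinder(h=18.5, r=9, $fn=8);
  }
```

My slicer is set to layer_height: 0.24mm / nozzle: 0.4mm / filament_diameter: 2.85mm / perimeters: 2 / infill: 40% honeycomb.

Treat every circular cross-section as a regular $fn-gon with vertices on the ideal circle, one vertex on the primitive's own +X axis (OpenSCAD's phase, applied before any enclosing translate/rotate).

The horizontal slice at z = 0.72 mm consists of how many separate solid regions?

1

At z = 0.72 mm: the 17×17.5 cube contributes its full rectangle; the r=5.5 cylinder at (10, 0) contributes a regular 8-gon of circumradius 5.5; Merging all regions: the regions partially overlap (shared area 42.78 mm²), so overlapping operands fuse into one piece — 1 connected region; the cylinder at (13.5, 0) is absent (z outside [6.5, 25]); After the difference (first − rest): none of the subtracted shapes is present at this height, so that combined region is unchanged — 1 connected region; (whole slice rotated 30° about Z — lengths, areas and connectivity unchanged). The result has 1 disconnected region.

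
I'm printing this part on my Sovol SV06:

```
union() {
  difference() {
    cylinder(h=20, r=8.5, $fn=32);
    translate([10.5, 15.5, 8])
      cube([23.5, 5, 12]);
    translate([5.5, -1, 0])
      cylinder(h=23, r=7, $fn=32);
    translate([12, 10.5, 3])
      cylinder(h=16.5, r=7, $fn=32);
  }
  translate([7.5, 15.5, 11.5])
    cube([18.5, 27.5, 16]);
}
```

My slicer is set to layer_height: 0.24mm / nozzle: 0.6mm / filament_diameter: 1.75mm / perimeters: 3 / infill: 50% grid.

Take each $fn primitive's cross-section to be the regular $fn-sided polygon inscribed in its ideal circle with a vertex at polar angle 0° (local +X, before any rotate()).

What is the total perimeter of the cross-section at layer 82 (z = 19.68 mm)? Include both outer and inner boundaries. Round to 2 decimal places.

At z = 19.68 mm: the r=8.5 cylinder gives a regular 32-gon of circumradius 8.5 (constant along its height) (perimeter = 2·32·8.500·sin(180°/32) = 53.32 mm); the cube at (10.5, 15.5) (footprint 23.5×5) is included at this height (perimeter 57.00 mm); the r=7 cylinder at (5.5, -1) contributes a regular 32-gon of circumradius 7 (perimeter = 2·32·7.000·sin(180°/32) = 43.91 mm); the cylinder at (12, 10.5) is absent (z outside [3, 19.5]); After the difference (first − rest): starting from the r=8.5 cylinder, the 23.5×5 cube at (10.5, 15.5) misses the remaining region (no effect); the r=7 cylinder at (5.5, -1) partially overlaps it — only the 101.48 mm² overlap (of its 152.95 mm²) is removed, clipping the outline — boundary = 57.64 mm; the 18.5×27.5 cube at (7.5, 15.5) contributes its full rectangle (perimeter 92.00 mm); Taking the union: the 2 present regions are separate (no shared area or edge), so areas and boundary lengths simply add and each stays a separate island — boundary = 149.64 mm. Overall, the cross-section has 2 separate islands. Total boundary length (outer) = 149.64 mm.

149.64 mm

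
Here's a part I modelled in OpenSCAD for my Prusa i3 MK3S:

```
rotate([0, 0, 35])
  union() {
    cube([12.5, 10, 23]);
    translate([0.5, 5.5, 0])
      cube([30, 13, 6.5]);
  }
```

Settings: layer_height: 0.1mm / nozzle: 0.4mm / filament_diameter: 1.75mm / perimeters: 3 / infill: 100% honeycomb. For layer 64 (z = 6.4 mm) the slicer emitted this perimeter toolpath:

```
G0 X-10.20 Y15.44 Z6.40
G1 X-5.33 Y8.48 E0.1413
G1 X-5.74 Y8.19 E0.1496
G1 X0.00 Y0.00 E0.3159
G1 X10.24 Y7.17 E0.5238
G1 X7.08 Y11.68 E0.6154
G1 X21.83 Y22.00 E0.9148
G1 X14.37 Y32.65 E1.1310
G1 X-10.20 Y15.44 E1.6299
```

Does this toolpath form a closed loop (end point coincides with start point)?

Start point (G0): (-10.20, 15.44). End point (last G1): the path returns to the start — closed.

yes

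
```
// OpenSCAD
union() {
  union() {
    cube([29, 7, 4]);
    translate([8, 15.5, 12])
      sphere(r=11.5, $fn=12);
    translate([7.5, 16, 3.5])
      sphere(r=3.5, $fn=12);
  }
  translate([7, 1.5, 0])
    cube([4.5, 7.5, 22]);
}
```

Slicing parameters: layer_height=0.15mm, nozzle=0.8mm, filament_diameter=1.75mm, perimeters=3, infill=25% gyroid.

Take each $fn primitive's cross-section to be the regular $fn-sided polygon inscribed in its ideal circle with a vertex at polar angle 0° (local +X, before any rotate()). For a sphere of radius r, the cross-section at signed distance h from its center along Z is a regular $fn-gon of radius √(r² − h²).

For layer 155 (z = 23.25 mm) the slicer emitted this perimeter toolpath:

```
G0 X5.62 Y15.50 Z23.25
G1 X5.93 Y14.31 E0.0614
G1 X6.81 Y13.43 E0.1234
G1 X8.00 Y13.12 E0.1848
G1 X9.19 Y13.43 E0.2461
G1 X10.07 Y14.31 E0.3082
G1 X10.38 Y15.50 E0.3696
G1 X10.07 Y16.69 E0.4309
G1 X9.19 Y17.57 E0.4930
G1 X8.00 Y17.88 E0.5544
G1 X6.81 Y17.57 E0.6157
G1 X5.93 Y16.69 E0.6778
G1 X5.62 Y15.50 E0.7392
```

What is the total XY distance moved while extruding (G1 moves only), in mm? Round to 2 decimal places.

Sum the Euclidean lengths of each G1 segment: total = 14.82 mm.

14.82 mm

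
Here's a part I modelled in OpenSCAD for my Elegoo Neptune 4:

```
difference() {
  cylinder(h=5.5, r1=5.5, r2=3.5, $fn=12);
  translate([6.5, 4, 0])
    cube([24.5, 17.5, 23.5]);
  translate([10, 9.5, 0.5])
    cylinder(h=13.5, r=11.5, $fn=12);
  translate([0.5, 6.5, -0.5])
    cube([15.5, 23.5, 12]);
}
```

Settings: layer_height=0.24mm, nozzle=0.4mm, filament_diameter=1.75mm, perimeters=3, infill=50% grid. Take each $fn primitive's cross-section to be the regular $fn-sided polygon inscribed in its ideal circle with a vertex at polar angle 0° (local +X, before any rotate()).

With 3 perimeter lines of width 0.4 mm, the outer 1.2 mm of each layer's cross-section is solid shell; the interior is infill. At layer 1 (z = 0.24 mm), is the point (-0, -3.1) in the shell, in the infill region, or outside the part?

infill

At z = 0.24 mm: the cone contributes a regular 12-gon of circumradius 5.413 (interpolated between r1=5.5 and r2=3.5 at t=0.044); the cube at (6.5, 4) is present — its section is the full 24.5×17.5 rectangle; the cylinder at (10, 9.5) does not reach this height (z outside [0.5, 14]); the cube at (0.5, 6.5) is present — its section is the full 15.5×23.5 rectangle; Subtracting the remaining from the first: starting from the cone, the 24.5×17.5 cube at (6.5, 4) misses the remaining region (no effect); the 15.5×23.5 cube at (0.5, 6.5) misses the remaining region (no effect) — 1 connected region. Overall, the cross-section is a single solid region. The nearest boundary edge runs (2.71, -4.69)→(-0.00, -5.41); distance from the point to it = 2.23 mm. The point is inside the cross-section and 2.23 mm from the nearest boundary — more than the 1.2 mm shell width (3 × 0.4), so it's in the infill interior.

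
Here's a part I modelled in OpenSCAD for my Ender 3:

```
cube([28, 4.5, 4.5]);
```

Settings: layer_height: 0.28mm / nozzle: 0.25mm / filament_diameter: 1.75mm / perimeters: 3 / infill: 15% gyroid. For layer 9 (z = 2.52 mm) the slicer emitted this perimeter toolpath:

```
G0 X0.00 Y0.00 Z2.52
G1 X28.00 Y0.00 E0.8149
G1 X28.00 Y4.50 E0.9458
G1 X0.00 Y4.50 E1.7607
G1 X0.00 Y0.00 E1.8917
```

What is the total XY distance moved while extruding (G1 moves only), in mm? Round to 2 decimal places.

65.00 mm

Sum the Euclidean lengths of each G1 segment: total = 65.00 mm.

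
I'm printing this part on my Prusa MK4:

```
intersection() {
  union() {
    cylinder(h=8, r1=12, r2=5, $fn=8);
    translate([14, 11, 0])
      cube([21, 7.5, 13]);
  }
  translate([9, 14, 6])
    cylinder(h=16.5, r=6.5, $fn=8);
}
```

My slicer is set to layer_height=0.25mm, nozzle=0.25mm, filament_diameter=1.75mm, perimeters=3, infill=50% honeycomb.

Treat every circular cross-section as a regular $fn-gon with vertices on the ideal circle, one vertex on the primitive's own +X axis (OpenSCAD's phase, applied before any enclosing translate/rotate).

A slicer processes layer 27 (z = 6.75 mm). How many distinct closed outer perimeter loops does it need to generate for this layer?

At z = 6.75 mm: the cone contributes a regular 8-gon of circumradius 6.094 (interpolated between r1=12 and r2=5 at t=0.844); the 21×7.5 cube at (14, 11) contributes its full rectangle; Taking the union: the 2 present regions are separate (no shared area or edge), so areas and boundary lengths simply add and each stays a separate island — 2 connected regions; the r=6.5 cylinder at (9, 14) gives a regular 8-gon of circumradius 6.5 (constant along its height); Taking the intersection: the r=6.5 cylinder at (9, 14) partially overlaps the result so far; clipping to the common part keeps 5.35 mm² — 1 connected region. The result has 1 disconnected region.

1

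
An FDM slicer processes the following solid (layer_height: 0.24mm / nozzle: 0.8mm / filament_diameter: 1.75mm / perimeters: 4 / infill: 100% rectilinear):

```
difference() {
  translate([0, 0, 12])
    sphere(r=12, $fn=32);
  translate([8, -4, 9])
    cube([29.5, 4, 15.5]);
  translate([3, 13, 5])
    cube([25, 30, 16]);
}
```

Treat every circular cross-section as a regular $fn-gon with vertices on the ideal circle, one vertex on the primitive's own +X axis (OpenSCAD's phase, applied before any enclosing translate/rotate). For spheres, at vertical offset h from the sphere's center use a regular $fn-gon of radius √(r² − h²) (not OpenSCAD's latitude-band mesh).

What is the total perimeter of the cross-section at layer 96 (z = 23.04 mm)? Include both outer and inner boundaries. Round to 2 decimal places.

29.50 mm

At z = 23.04 mm: the r=12 sphere slices to a regular 32-gon of circumradius 4.703 (√(r²−h²) with h=11.04 from center) (perimeter = 2·32·4.703·sin(180°/32) = 29.50 mm); the cube at (8, -4) is present — its section is the full 29.5×4 rectangle (perimeter 67.00 mm); the cube at (3, 13) does not reach this height (z outside [5, 21]); After the difference (first − rest): starting from the r=12 sphere, the 29.5×4 cube at (8, -4) misses the remaining region (no effect) — boundary = 29.50 mm. Overall, the cross-section is a single solid region. Total boundary length (outer) = 29.50 mm.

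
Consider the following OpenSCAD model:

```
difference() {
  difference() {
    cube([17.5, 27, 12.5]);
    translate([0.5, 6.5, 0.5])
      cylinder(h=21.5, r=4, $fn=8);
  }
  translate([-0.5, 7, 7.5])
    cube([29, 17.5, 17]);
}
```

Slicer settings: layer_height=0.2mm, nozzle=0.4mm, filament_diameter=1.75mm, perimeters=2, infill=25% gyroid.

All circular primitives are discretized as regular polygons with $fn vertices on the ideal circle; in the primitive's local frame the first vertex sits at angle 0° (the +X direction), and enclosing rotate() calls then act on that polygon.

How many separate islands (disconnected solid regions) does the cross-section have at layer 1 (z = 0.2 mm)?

1

At z = 0.2 mm: the cube (footprint 17.5×27) is included at this height; the cylinder at (0.5, 6.5) does not reach this height (z outside [0.5, 22]); Taking the first minus the rest: none of the subtracted shapes is present at this height, so the 17.5×27 cube is unchanged — 1 connected region; the cube at (-0.5, 7) is absent (z outside [7.5, 24.5]); Subtracting the remaining from the first: none of the subtracted shapes is present at this height, so the result so far is unchanged — 1 connected region. Overall, the cross-section is a single solid region. Island count = 1.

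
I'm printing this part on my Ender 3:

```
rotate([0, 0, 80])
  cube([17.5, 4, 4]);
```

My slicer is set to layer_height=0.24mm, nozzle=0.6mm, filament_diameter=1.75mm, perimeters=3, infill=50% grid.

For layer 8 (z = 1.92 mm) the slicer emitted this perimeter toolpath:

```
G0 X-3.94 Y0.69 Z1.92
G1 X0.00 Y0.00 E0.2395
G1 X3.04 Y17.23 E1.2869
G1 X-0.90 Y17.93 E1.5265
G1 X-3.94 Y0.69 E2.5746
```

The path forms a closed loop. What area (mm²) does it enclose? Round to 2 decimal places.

70.02 mm²

Apply the shoelace formula to the sequence of (X, Y) vertices; enclosed area = 70.02 mm².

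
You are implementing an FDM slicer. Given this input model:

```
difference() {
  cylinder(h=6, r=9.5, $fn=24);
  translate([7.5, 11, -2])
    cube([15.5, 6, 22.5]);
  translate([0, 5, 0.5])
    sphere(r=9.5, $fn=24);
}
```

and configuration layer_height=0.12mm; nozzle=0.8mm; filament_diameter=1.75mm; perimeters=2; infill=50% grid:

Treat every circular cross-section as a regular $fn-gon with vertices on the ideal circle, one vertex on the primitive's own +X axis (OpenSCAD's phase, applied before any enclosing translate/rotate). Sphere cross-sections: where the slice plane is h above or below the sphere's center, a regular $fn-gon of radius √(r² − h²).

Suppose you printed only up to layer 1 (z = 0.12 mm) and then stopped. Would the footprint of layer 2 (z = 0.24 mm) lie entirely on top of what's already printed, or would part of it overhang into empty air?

Compare the two slices. At z = 0.12: the r=9.5 cylinder gives a regular 24-gon of circumradius 9.5 (constant along its height) (area = (24/2)·9.500²·sin(360°/24) = 280.30 mm²); the 15.5×6 cube at (7.5, 11) contributes its full rectangle (area 93.00 mm²); the r=9.5 sphere at (0, 5) contributes a regular 24-gon of circumradius √(9.5²−0.38²) = 9.492 (area = (24/2)·9.492²·sin(360°/24) = 279.85 mm²); After the difference (first − rest): starting from the r=9.5 cylinder (280.30 mm²), the 15.5×6 cube at (7.5, 11) misses the remaining region (no effect); the r=9.5 sphere at (0, 5) partially overlaps it — only the 186.76 mm² overlap (of its 279.85 mm²) is removed, clipping the outline — area = 93.54 mm². At z = 0.24: the r=9.5 cylinder gives a regular 24-gon of circumradius 9.5 (constant along its height) (area = (24/2)·9.500²·sin(360°/24) = 280.30 mm²); the cube at (7.5, 11) is present — its section is the full 15.5×6 rectangle (area 93.00 mm²); the r=9.5 sphere at (0, 5) slices to a regular 24-gon of circumradius 9.496 (√(r²−h²) with h=0.26 from center) (area = (24/2)·9.496²·sin(360°/24) = 280.09 mm²); Taking the first minus the rest: starting from the r=9.5 cylinder (280.30 mm²), the 15.5×6 cube at (7.5, 11) misses the remaining region (no effect); the r=9.5 sphere at (0, 5) partially overlaps it — only the 186.86 mm² overlap (of its 280.09 mm²) is removed, clipping the outline — area = 93.44 mm². Checking containment: the cross-section at z = 0.24 is a subset of the cross-section at z = 0.12.

entirely on top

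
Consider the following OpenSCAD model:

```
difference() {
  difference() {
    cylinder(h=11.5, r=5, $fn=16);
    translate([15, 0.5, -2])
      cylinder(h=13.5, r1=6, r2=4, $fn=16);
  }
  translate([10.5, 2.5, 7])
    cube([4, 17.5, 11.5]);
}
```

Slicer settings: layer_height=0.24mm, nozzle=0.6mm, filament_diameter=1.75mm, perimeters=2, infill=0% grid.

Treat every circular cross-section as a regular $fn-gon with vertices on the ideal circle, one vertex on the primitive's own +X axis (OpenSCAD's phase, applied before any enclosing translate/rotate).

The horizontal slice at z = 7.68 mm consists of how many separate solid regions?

1

At z = 7.68 mm: the r=5 cylinder gives a regular 16-gon of circumradius 5 (constant along its height); the cone at (15, 0.5) (r1=6→r2=4) has section circumradius 4.566 here — a regular 16-gon; Subtracting the remaining from the first: starting from the r=5 cylinder, the cone at (15, 0.5) misses the remaining region (no effect) — 1 connected region; the cube at (10.5, 2.5) is present — its section is the full 4×17.5 rectangle; After the difference (first − rest): starting from that combined region, the 4×17.5 cube at (10.5, 2.5) misses the remaining region (no effect) — 1 connected region. The result has 1 disconnected region.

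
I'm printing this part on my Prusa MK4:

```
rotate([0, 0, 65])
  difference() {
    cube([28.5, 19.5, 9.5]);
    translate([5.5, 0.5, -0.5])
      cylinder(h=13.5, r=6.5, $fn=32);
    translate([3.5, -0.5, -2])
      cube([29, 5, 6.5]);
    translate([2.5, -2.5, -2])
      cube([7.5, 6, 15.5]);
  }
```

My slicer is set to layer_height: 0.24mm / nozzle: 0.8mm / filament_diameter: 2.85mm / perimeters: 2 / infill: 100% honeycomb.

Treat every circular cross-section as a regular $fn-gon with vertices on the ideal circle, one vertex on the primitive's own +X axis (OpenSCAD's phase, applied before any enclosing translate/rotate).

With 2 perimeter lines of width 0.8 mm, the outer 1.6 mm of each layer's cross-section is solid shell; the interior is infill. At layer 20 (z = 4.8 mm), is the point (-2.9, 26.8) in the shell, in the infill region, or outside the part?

At z = 4.8 mm: the 28.5×19.5 cube contributes its full rectangle; the cylinder at (5.5, 0.5): section is a regular 32-gon, circumradius r=6.5; the cube at (3.5, -0.5) is not intersected at this z (z outside [-2, 4.5]); the cube at (2.5, -2.5) is present — its section is the full 7.5×6 rectangle; After the difference (first − rest): starting from the 28.5×19.5 cube, the r=6.5 cylinder at (5.5, 0.5) partially overlaps it — only the 69.66 mm² overlap (of its 131.88 mm²) is removed, clipping the outline; the 7.5×6 cube at (2.5, -2.5) misses the remaining region (no effect) — 1 connected region; (rotated 65° about Z; rotation is an isometry so areas/perimeters/island counts are preserved). Overall, the cross-section is a single solid region. Undo the 65° rotation: the query point maps to (23.063, 13.954) in the un-rotated model frame. The nearest boundary edge runs (28.50, 19.50)→(28.50, 0.00); distance from the point to it = 5.44 mm. The point is inside the cross-section and 5.44 mm from the nearest boundary — more than the 1.6 mm shell width (2 × 0.8), so it's in the infill interior.

infill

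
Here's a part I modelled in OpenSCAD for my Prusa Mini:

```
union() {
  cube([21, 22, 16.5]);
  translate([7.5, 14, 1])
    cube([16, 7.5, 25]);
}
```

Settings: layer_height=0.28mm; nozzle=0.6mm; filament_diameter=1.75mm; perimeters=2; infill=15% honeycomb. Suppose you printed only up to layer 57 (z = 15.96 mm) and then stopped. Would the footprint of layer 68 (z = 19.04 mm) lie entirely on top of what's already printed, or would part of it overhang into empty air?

entirely on top

Compare the two slices. At z = 15.96: the 21×22 cube contributes its full rectangle (area 462.00 mm²); the 16×7.5 cube at (7.5, 14) contributes its full rectangle (area 120.00 mm²); Merging all regions: the regions partially overlap — summed areas 582.00 mm² minus the doubly-counted overlap 101.25 mm² gives 480.75 mm² — area = 480.75 mm². At z = 19.04: the cube is not intersected at this z (z outside [0, 16.5]); the cube at (7.5, 14) is present — its section is the full 16×7.5 rectangle (area 120.00 mm²); Taking the union: only the 16×7.5 cube at (7.5, 14) is present, so the union is just that shape — area = 120.00 mm². Checking containment: the cross-section at z = 19.04 is a subset of the cross-section at z = 15.96.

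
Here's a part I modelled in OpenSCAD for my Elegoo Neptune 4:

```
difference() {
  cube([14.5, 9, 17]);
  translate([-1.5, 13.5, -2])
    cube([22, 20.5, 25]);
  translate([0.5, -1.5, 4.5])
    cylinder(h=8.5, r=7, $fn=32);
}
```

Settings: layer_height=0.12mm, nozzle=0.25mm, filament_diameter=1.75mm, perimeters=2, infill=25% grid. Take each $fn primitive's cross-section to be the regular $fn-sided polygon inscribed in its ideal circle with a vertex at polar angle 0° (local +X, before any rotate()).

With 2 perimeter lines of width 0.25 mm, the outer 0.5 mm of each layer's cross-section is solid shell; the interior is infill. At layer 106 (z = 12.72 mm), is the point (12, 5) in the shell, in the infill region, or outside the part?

At z = 12.72 mm: the 14.5×9 cube contributes its full rectangle; the 22×20.5 cube at (-1.5, 13.5) contributes its full rectangle; the r=7 cylinder at (0.5, -1.5) gives a regular 32-gon of circumradius 7 (constant along its height); Taking the first minus the rest: starting from the 14.5×9 cube, the 22×20.5 cube at (-1.5, 13.5) misses the remaining region (no effect); the r=7 cylinder at (0.5, -1.5) partially overlaps it — only the 30.59 mm² overlap (of its 152.95 mm²) is removed, clipping the outline — 1 connected region. Overall, the cross-section is a single solid region. The nearest boundary edge runs (14.50, 9.00)→(14.50, 0.00); distance from the point to it = 2.50 mm. The point is inside the cross-section and 2.50 mm from the nearest boundary — more than the 0.5 mm shell width (2 × 0.25), so it's in the infill interior.

infill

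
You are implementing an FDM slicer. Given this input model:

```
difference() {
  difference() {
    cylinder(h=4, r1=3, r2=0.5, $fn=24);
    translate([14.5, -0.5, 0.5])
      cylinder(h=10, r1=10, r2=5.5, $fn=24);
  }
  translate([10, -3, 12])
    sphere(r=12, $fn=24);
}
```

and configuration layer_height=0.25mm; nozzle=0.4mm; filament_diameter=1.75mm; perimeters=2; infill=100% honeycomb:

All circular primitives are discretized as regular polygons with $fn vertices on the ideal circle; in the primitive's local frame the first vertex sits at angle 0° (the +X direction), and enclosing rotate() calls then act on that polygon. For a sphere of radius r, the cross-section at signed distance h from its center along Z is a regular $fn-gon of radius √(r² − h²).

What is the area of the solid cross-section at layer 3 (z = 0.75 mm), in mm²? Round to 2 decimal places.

At z = 0.75 mm: the cone contributes a regular 24-gon of circumradius 2.531 (interpolated between r1=3 and r2=0.5 at t=0.188) (area = (24/2)·2.531²·sin(360°/24) = 19.90 mm²); the cone at (14.5, -0.5) contributes a regular 24-gon of circumradius 9.887 (interpolated between r1=10 and r2=5.5 at t=0.025) (area = (24/2)·9.887²·sin(360°/24) = 303.63 mm²); Taking the first minus the rest: starting from the cone (19.90 mm²), the cone at (14.5, -0.5) misses the remaining region (no effect) — area = 19.90 mm²; the r=12 sphere at (10, -3) contributes a regular 24-gon of circumradius √(12²−11.25²) = 4.176 (area = (24/2)·4.176²·sin(360°/24) = 54.16 mm²); After the difference (first − rest): starting from the result so far (19.90 mm²), the r=12 sphere at (10, -3) misses the remaining region (no effect) — area = 19.90 mm². Overall, the cross-section is a single solid region. Net area = 19.90 mm².

19.90 mm²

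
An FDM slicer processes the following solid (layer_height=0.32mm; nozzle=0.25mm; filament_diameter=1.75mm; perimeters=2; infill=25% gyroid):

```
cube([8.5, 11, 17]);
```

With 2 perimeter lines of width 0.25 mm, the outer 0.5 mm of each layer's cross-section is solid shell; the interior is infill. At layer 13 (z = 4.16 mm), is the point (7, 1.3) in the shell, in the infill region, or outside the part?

At z = 4.16 mm: the cube is present — its section is the full 8.5×11 rectangle. Overall, the cross-section is a single solid region. The nearest boundary edge runs (0.00, 0.00)→(8.50, 0.00); distance from the point to it = 1.30 mm. The point is inside the cross-section and 1.30 mm from the nearest boundary — more than the 0.5 mm shell width (2 × 0.25), so it's in the infill interior.

infill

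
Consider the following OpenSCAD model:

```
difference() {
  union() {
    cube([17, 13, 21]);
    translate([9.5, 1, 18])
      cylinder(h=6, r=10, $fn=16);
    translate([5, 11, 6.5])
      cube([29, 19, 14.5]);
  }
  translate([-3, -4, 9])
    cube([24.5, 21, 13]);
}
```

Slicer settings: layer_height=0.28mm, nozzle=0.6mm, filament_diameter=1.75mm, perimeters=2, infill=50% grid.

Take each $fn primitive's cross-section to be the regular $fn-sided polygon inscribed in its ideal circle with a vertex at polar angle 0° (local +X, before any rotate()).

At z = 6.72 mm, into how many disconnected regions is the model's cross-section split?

At z = 6.72 mm: the 17×13 cube contributes its full rectangle; the cylinder at (9.5, 1) is not intersected at this z (z outside [18, 24]); the cube at (5, 11) is present — its section is the full 29×19 rectangle; Merging all regions: the regions partially overlap (shared area 24.00 mm²), so overlapping operands fuse into one piece — 1 connected region; the cube at (-3, -4) does not reach this height (z outside [9, 22]); Taking the first minus the rest: none of the subtracted shapes is present at this height, so the result so far is unchanged — 1 connected region. The result has 1 disconnected region.

1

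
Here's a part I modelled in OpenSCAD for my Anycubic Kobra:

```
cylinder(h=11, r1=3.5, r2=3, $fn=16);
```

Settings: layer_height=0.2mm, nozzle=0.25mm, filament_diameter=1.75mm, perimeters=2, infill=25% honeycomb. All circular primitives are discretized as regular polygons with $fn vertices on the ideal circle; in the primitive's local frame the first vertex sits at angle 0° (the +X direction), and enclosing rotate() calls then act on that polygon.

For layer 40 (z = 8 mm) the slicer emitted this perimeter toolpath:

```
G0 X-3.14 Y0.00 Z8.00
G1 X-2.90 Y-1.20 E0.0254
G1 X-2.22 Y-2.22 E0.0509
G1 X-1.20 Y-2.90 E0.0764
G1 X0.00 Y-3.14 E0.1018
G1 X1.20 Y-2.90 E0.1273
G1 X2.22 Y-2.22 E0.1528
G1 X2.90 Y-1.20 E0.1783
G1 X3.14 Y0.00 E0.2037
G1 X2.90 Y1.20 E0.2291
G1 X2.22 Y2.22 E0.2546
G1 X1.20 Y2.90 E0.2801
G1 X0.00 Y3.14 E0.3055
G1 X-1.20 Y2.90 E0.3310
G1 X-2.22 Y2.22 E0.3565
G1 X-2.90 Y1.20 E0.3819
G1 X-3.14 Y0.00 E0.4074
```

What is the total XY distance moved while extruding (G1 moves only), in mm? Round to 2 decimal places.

Sum the Euclidean lengths of each G1 segment: total = 19.60 mm.

19.60 mm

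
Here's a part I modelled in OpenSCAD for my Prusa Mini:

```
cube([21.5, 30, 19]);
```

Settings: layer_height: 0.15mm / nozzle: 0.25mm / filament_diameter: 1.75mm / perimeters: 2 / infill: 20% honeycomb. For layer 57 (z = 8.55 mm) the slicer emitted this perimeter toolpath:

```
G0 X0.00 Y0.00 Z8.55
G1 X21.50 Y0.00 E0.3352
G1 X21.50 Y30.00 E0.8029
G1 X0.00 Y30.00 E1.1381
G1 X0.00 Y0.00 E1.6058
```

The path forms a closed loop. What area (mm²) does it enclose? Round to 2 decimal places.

Apply the shoelace formula to the sequence of (X, Y) vertices; enclosed area = 645.00 mm².

645.00 mm²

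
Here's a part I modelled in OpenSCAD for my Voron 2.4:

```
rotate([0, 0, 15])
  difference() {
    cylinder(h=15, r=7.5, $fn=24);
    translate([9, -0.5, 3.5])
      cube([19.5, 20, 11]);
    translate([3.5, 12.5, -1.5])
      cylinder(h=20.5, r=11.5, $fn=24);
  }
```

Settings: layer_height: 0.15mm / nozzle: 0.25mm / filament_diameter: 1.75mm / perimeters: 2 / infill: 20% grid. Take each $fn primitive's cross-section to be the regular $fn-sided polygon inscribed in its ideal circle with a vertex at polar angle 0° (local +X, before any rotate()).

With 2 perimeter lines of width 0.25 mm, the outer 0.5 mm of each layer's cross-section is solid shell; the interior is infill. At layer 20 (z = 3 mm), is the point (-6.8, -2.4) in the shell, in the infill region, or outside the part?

At z = 3 mm: the r=7.5 cylinder contributes a regular 24-gon of circumradius 7.5; the cube at (9, -0.5) does not reach this height (z outside [3.5, 14.5]); the r=11.5 cylinder at (3.5, 12.5) contributes a regular 24-gon of circumradius 11.5; After the difference (first − rest): starting from the r=7.5 cylinder, the r=11.5 cylinder at (3.5, 12.5) partially overlaps it — only the 54.11 mm² overlap (of its 410.75 mm²) is removed, clipping the outline — 1 connected region; (whole slice rotated 15° about Z — lengths, areas and connectivity unchanged). Overall, the cross-section is a single solid region. Undo the 15° rotation: the query point maps to (-7.189, -0.558) in the un-rotated model frame. The nearest boundary edge runs (-7.24, -1.94)→(-7.50, 0.00); distance from the point to it = 0.24 mm. The point is inside the cross-section, 0.24 mm from the nearest boundary — within the 0.5 mm shell band (2 × 0.25).

shell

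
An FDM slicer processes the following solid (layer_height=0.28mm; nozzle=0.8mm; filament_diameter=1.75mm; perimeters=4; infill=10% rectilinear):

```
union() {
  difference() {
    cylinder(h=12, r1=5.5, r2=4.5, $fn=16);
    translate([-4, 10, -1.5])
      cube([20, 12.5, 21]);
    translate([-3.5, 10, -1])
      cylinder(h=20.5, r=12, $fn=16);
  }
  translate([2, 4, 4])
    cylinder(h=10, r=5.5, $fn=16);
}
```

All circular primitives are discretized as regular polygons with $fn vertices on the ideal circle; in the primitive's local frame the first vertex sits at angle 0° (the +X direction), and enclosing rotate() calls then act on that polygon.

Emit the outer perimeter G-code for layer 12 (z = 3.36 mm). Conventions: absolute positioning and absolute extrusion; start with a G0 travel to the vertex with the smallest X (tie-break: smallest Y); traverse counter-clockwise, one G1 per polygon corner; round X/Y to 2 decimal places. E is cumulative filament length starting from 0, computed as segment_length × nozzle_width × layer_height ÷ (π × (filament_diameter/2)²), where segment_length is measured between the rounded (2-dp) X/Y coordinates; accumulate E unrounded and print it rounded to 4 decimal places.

At z = 3.36 mm: the cone: at t=0.280 of its height the radius interpolates to r₁+(r₂−r₁)t = 5.220, giving a regular 16-gon of that circumradius; the cube at (-4, 10) is present — its section is the full 20×12.5 rectangle; the cylinder at (-3.5, 10): section is a regular 16-gon, circumradius r=12; Taking the first minus the rest: starting from the cone, the 20×12.5 cube at (-4, 10) misses the remaining region (no effect); the r=12 cylinder at (-3.5, 10) partially overlaps it — only the 50.70 mm² overlap (of its 440.85 mm²) is removed, clipping the outline — 1 connected region; the cylinder at (2, 4) does not reach this height (z outside [4, 14]); Taking the union: only that combined region is present, so the union is just that shape — 1 connected region. The outline is a single polygon with 12 vertices. Extrusion per mm of travel: 0.8 × 0.28 / (π × 0.875²) = 0.093128. Accumulating E over each segment gives final E = 2.4904.

G0 X-4.88 Y-1.73 Z3.36
G1 X-4.82 Y-2.00 E0.0258
G1 X-3.69 Y-3.69 E0.2151
G1 X-2.00 Y-4.82 E0.4044
G1 X0.00 Y-5.22 E0.5944
G1 X2.00 Y-4.82 E0.7843
G1 X3.69 Y-3.69 E0.9736
G1 X4.82 Y-2.00 E1.1630
G1 X5.22 Y0.00 E1.3529
G1 X4.93 Y1.48 E1.4934
G1 X1.09 Y-1.09 E1.9237
G1 X-3.50 Y-2.00 E2.3595
G1 X-4.88 Y-1.73 E2.4904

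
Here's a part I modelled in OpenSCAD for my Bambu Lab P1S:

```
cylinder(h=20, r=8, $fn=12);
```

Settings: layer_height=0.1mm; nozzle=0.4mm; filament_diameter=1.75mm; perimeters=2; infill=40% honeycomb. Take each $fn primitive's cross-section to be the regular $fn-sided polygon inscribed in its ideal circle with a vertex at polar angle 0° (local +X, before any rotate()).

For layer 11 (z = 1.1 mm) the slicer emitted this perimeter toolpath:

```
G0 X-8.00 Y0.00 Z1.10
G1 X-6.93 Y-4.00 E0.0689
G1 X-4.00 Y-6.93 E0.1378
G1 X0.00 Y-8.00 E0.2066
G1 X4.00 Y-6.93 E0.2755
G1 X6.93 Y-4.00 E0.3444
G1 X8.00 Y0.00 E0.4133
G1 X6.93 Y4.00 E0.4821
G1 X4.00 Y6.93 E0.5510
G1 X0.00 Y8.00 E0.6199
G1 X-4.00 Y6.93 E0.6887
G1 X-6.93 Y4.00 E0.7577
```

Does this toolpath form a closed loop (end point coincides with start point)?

no

Start point (G0): (-8.00, 0.00). End point (last G1): the path does not return to the start — open.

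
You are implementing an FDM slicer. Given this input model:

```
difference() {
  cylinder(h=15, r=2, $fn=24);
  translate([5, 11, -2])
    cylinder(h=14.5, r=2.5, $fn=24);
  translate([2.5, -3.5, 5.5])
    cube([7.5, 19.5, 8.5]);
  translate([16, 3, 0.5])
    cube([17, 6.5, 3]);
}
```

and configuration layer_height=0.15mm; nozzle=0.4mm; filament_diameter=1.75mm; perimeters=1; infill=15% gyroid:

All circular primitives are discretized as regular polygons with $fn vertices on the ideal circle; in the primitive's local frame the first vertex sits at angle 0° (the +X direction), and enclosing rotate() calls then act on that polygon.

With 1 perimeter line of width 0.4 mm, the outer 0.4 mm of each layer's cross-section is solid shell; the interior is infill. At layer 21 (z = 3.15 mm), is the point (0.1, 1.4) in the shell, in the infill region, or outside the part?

At z = 3.15 mm: the cylinder: section is a regular 24-gon, circumradius r=2; the r=2.5 cylinder at (5, 11) gives a regular 24-gon of circumradius 2.5 (constant along its height); the cube at (2.5, -3.5) is absent (z outside [5.5, 14]); the cube at (16, 3) (footprint 17×6.5) is included at this height; After the difference (first − rest): starting from the r=2 cylinder, the r=2.5 cylinder at (5, 11) misses the remaining region (no effect); the 17×6.5 cube at (16, 3) misses the remaining region (no effect) — 1 connected region. Overall, the cross-section is a single solid region. The nearest boundary edge runs (0.00, 2.00)→(0.52, 1.93); distance from the point to it = 0.58 mm. The point is inside the cross-section and 0.58 mm from the nearest boundary — more than the 0.4 mm shell width (1 × 0.4), so it's in the infill interior.

infill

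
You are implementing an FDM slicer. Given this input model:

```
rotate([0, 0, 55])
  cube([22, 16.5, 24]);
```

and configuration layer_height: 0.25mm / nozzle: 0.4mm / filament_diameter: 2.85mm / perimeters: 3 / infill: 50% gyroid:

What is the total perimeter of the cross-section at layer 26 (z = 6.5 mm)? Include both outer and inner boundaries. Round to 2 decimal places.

At z = 6.5 mm: the cube is present — its section is the full 22×16.5 rectangle (perimeter 77.00 mm); (rotated 55° about Z; rotation is an isometry so areas/perimeters/island counts are preserved). Overall, the cross-section is a single solid region. Total boundary length (outer) = 77.00 mm.

77.00 mm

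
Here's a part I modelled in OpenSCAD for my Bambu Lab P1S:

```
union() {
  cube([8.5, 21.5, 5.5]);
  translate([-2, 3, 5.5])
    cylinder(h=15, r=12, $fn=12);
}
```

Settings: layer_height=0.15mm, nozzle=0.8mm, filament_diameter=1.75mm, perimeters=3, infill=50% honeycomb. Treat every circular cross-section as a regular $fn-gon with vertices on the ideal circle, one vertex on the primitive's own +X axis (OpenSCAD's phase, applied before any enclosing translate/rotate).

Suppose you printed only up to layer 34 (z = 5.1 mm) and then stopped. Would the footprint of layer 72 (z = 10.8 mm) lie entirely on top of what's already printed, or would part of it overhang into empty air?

Compare the two slices. At z = 5.1: the cube is present — its section is the full 8.5×21.5 rectangle (area 182.75 mm²); the cylinder at (-2, 3) does not reach this height (z outside [5.5, 20.5]); Combining (union): only the 8.5×21.5 cube is present, so the union is just that shape — area = 182.75 mm². At z = 10.8: the cube does not reach this height (z outside [0, 5.5]); the r=12 cylinder at (-2, 3) contributes a regular 12-gon of circumradius 12 (area = (12/2)·12.000²·sin(360°/12) = 432.00 mm²); Merging all regions: only the r=12 cylinder at (-2, 3) is present, so the union is just that shape — area = 432.00 mm². Checking containment: at z = 10.8 the cross-section extends beyond the z = 5.1 cross-section by about 326.16 mm².

part overhangs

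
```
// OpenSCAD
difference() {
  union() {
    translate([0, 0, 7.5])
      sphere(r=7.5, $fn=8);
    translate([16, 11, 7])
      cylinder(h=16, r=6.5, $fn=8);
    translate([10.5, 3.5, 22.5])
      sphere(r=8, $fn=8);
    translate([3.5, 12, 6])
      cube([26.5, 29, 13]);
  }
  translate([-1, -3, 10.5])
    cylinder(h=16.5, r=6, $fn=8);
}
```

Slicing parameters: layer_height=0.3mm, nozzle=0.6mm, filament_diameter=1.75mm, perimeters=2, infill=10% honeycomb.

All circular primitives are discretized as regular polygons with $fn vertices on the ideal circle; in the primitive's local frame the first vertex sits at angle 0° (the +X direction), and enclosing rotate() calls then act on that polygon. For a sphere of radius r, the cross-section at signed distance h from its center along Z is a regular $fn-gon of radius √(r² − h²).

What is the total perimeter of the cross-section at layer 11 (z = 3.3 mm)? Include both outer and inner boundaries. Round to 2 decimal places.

38.05 mm

At z = 3.3 mm: the r=7.5 sphere contributes a regular 8-gon of circumradius √(7.5²−4.2²) = 6.214 (perimeter = 2·8·6.214·sin(180°/8) = 38.05 mm); the cylinder at (16, 11) does not reach this height (z outside [7, 23]); the sphere at (10.5, 3.5) is not intersected at this z (|z−center|=19.200 > r=8); the cube at (3.5, 12) is absent (z outside [6, 19]); Combining (union): only the r=7.5 sphere is present, so the union is just that shape — boundary = 38.05 mm; the cylinder at (-1, -3) does not reach this height (z outside [10.5, 27]); Taking the first minus the rest: none of the subtracted shapes is present at this height, so that combined region is unchanged — boundary = 38.05 mm. Overall, the cross-section is a single solid region. Total boundary length (outer) = 38.05 mm.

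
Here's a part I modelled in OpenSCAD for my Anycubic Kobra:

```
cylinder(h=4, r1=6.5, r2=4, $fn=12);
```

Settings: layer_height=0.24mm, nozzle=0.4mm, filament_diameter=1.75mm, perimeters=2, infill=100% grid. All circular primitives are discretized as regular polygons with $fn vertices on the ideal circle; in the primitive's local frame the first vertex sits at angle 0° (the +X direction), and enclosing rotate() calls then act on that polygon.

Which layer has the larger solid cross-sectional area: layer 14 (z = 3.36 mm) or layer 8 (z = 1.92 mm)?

layer 8 (z = 1.92 mm)

Layer 14 (z = 3.36): the cone contributes a regular 12-gon of circumradius 4.400 (interpolated between r1=6.5 and r2=4 at t=0.840) (area = (12/2)·4.400²·sin(360°/12) = 58.08 mm²). So its area = 58.08 mm². Layer 8 (z = 1.92): the cone: at t=0.480 of its height the radius interpolates to r₁+(r₂−r₁)t = 5.300, giving a regular 12-gon of that circumradius (area = (12/2)·5.300²·sin(360°/12) = 84.27 mm²). So its area = 84.27 mm². Layer 8 is larger (84.27 vs 58.08 mm²).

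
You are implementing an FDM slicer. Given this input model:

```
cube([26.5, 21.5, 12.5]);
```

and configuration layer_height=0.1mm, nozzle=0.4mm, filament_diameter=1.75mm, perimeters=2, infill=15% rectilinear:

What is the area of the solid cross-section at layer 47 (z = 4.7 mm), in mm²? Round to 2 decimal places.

569.75 mm²

At z = 4.7 mm: the cube is present — its section is the full 26.5×21.5 rectangle (area 569.75 mm²). Overall, the cross-section is a single solid region. Net area = 569.75 mm².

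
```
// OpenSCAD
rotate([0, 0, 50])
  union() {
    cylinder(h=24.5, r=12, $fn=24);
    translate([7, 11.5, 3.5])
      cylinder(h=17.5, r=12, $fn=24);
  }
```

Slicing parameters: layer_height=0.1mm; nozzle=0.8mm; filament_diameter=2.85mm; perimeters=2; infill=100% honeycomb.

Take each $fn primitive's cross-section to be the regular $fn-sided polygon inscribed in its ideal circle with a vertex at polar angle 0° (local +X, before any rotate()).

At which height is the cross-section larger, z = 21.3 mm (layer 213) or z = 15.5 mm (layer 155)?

layer 155 (z = 15.5 mm)

Layer 213 (z = 21.3): the r=12 cylinder contributes a regular 24-gon of circumradius 12 (area = (24/2)·12.000²·sin(360°/24) = 447.24 mm²); the cylinder at (7, 11.5) is not intersected at this z (z outside [3.5, 21]); Combining (union): only the r=12 cylinder is present, so the union is just that shape — area = 447.24 mm²; (rotated 50° about Z; rotation is an isometry so areas/perimeters/island counts are preserved). So its area = 447.24 mm². Layer 155 (z = 15.5): the r=12 cylinder contributes a regular 24-gon of circumradius 12 (area = (24/2)·12.000²·sin(360°/24) = 447.24 mm²); the r=12 cylinder at (7, 11.5) contributes a regular 24-gon of circumradius 12 (area = (24/2)·12.000²·sin(360°/24) = 447.24 mm²); Merging all regions: the regions partially overlap — summed areas 894.48 mm² minus the doubly-counted overlap 143.87 mm² gives 750.60 mm² — area = 750.60 mm²; (rotated 50° about Z; rotation is an isometry so areas/perimeters/island counts are preserved). So its area = 750.60 mm². Layer 155 is larger (750.60 vs 447.24 mm²).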